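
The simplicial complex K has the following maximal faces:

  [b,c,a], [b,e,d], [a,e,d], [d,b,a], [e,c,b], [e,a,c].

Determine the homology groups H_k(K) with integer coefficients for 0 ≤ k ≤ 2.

H_0 = Z,  H_1 = 0,  H_2 = Z.

Order the vertices as a < b < c < d < e. Listing each simplex with vertices in this order, K has dimension 2 with simplices:

  0-simplices (5): a, b, c, d, e
  1-simplices (9): ab, ac, ad, ae, bc, bd, be, ce, de
  2-simplices (6): abc, abd, ace, ade, bce, bde

Hence C_0 ≅ Z^5, C_1 ≅ Z^9, C_2 ≅ Z^6.

The boundary map ∂_1: C_1 → C_0 is given by ∂[p,q] = [q] − [p].
As a 5×9 matrix over Z this has rank 4, with invariant factors (1,1,1,1).

Boundary ∂_2: C_2 → C_1 maps a triangle to the signed sum of its edges. For instance
  ∂abc = bc − ac + ab,
  ∂ade = de − ae + ad.
The resulting 9×6 matrix has rank 5, and its Smith normal form has invariant factors (1,1,1,1,1).

Now H_k = ker ∂_k / im ∂_{k+1}, so:

  H_0: rank C_0 − rank ∂_1 = 5 − 4 = 1, and the invariant factors of ∂_1 are all 1, so H_0 ≅ Z.
  H_1: rank ker ∂_1 − rank ∂_2 = (9 − 4) − 5 = 0, and the invariant factors of ∂_2 are all 1, so H_1 ≅ 0.
  H_2: rank ker ∂_2 − rank ∂_3 = (6 − 5) − 0 = 1, and there is no ∂_3, so H_2 ≅ Z.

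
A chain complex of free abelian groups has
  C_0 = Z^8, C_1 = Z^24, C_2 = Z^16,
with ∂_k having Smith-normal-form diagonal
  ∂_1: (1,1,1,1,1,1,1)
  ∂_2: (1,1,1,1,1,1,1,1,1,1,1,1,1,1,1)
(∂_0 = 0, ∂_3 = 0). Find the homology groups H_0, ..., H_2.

H_0 = Z,  H_1 = Z^2,  H_2 = Z.

H_0: b_0 = 8 − 0 − 7 = 1; torsion from ∂_1 factors > 1: none. So H_0 = Z.
H_1: b_1 = 24 − 7 − 15 = 2; torsion from ∂_2 factors > 1: none. So H_1 = Z^2.
H_2: b_2 = 16 − 15 − 0 = 1; torsion from ∂_3 factors > 1: none. So H_2 = Z.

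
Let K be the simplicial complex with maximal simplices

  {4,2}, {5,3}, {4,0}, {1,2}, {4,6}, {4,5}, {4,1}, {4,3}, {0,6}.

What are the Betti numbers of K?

b_0 = 1, b_1 = 3.

Take the total order 0 < 1 < 2 < 3 < 4 < 5 < 6 on the vertex set. Then K (dimension 1) consists of the simplices:

  0-simplices (7): [0], [1], [2], [3], [4], [5], [6]
  1-simplices (9): [0,4], [0,6], [1,2], [1,4], [2,4], [3,4], [3,5], [4,5], [4,6]

Hence C_0 ≅ Z^7, C_1 ≅ Z^9.

The boundary map ∂_1: C_1 → C_0 sends each edge [p,q] (with p < q) to q − p. For instance
  ∂[1,4] = [4] − [1].
As a 7×9 matrix over Z this has rank 6, with invariant factors (1,1,1,1,1,1).

Computing H_k = (kernel of ∂_k) / (image of ∂_{k+1}):

  H_0: rank C_0 − rank ∂_1 = 7 − 6 = 1, and the invariant factors of ∂_1 are all 1, so H_0 ≅ Z.
  H_1: rank ker ∂_1 − rank ∂_2 = (9 − 6) − 0 = 3, and there is no ∂_2, so H_1 ≅ Z^3.

Hence the Betti numbers are b_0 = 1, b_1 = 3.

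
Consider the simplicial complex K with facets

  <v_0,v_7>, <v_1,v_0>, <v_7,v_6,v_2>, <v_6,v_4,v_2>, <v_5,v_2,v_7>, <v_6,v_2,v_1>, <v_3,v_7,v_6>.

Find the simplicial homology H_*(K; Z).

We work with the vertex ordering v_0 < v_1 < v_2 < v_3 < v_4 < v_5 < v_6 < v_7. The simplices of K, each written with vertices in increasing order, are:

  0-simplices (8): [v_0], [v_1], [v_2], [v_3], [v_4], [v_5], [v_6], [v_7]
  1-simplices (13): [v_0,v_1], [v_0,v_7], [v_1,v_2], [v_1,v_6], [v_2,v_4], [v_2,v_5], [v_2,v_6], [v_2,v_7], [v_3,v_6], [v_3,v_7], [v_4,v_6], [v_5,v_7], [v_6,v_7]
  2-simplices (5): [v_1,v_2,v_6], [v_2,v_4,v_6], [v_2,v_5,v_7], [v_2,v_6,v_7], [v_3,v_6,v_7]

Hence C_0 ≅ Z^8, C_1 ≅ Z^13, C_2 ≅ Z^5.

∂_1: C_1 → C_0 maps an edge to its endpoints' difference, ∂[p,q] = q − p. For instance
  ∂[v_1,v_2] = [v_2] − [v_1].
The resulting 8×13 matrix has rank 7, and its Smith normal form has invariant factors (1,1,1,1,1,1,1).

∂_2: C_2 → C_1 maps a triangle to the signed sum of its edges. For instance
  ∂[v_2,v_4,v_6] = [v_4,v_6] − [v_2,v_6] + [v_2,v_4],
  ∂[v_2,v_5,v_7] = [v_5,v_7] − [v_2,v_7] + [v_2,v_5].
As a 13×5 matrix over Z this has rank 5, with invariant factors (1,1,1,1,1).

Computing H_k = (kernel of ∂_k) / (image of ∂_{k+1}):

  H_0: rank C_0 − rank ∂_1 = 8 − 7 = 1, and the invariant factors of ∂_1 are all 1, so H_0 ≅ Z.
  H_1: rank ker ∂_1 − rank ∂_2 = (13 − 7) − 5 = 1, and the invariant factors of ∂_2 are all 1, so H_1 ≅ Z.
  H_2: rank ker ∂_2 − rank ∂_3 = (5 − 5) − 0 = 0, and there is no ∂_3, so H_2 ≅ 0.

H_0 ≅ Z,  H_1 ≅ Z,  H_2 = 0.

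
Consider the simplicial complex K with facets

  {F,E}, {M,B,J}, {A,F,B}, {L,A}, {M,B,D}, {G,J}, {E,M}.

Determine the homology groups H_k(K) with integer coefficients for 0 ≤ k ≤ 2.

Take the total order A < B < D < E < F < G < J < L < M on the vertex set. Then K (dimension 2) consists of the simplices:

  0-simplices (9): A, B, D, E, F, G, J, L, M
  1-simplices (12): AB, AF, AL, BD, BF, BJ, BM, DM, EF, EM, GJ, JM
  2-simplices (3): ABF, BDM, BJM

giving chain groups C_0 ≅ Z^9, C_1 ≅ Z^12, C_2 ≅ Z^3.

The boundary map ∂_1: C_1 → C_0 sends each edge [p,q] (with p < q) to q − p. For instance
  ∂BM = M − B.
This gives a 9×12 integer matrix of rank 8; reducing to Smith normal form yields diagonal entries (1,1,1,1,1,1,1,1).

The boundary map ∂_2: C_2 → C_1 acts by ∂[p,q,r] = [q,r] − [p,r] + [p,q]. For instance
  ∂ABF = BF − AF + AB,
  ∂BJM = JM − BM + BJ.
As a 12×3 matrix over Z this has rank 3, with invariant factors (1,1,1).

Computing H_k = (kernel of ∂_k) / (image of ∂_{k+1}):

  H_0: rank C_0 − rank ∂_1 = 9 − 8 = 1, and the invariant factors of ∂_1 are all 1, so H_0 = Z.
  H_1: rank ker ∂_1 − rank ∂_2 = (12 − 8) − 3 = 1, and the invariant factors of ∂_2 are all 1, so H_1 = Z.
  H_2: rank ker ∂_2 − rank ∂_3 = (3 − 3) − 0 = 0, and there is no ∂_3, so H_2 = 0.

As a check, the Euler characteristic is 9 − 12 + 3 = 0, which agrees with 1 − 1 + 0 = 0.

H_0 ≅ Z,  H_1 ≅ Z,  H_2 = 0.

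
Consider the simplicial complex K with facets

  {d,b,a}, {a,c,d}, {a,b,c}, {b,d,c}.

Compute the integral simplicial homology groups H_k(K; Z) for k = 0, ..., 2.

H_0 = Z,  H_1 = 0,  H_2 = Z.

Fix the vertex order a < b < c < d and write every simplex with vertices in increasing order. Then dim K = 2 and the simplices of K are:

  0-simplices (4): a, b, c, d
  1-simplices (6): ab, ac, ad, bc, bd, cd
  2-simplices (4): abc, abd, acd, bcd

Hence C_0 ≅ Z^4, C_1 ≅ Z^6, C_2 ≅ Z^4.

Boundary ∂_1: C_1 → C_0 is given by ∂[p,q] = [q] − [p]. For instance
  ∂ac = c − a.
This gives a 4×6 integer matrix of rank 3; reducing to Smith normal form yields diagonal entries (1,1,1).

The boundary map ∂_2: C_2 → C_1 acts by ∂[p,q,r] = [q,r] − [p,r] + [p,q]. For instance
  ∂acd = cd − ad + ac,
  ∂bcd = cd − bd + bc.
As a 6×4 matrix over Z this has rank 3, with invariant factors (1,1,1).

Now H_k = ker ∂_k / im ∂_{k+1}, so:

  H_0: rank C_0 − rank ∂_1 = 4 − 3 = 1, and the invariant factors of ∂_1 are all 1, so H_0 = Z.
  H_1: rank ker ∂_1 − rank ∂_2 = (6 − 3) − 3 = 0, and the invariant factors of ∂_2 are all 1, so H_1 = 0.
  H_2: rank ker ∂_2 − rank ∂_3 = (4 − 3) − 0 = 1, and there is no ∂_3, so H_2 = Z.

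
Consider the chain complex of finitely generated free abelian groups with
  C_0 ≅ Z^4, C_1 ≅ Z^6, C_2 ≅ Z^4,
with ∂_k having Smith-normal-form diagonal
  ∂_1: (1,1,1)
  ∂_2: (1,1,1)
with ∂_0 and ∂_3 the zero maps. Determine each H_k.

H_0: b_0 = 4 − 0 − 3 = 1; torsion from ∂_1 factors > 1: none. So H_0 ≅ Z.
H_1: b_1 = 6 − 3 − 3 = 0; torsion from ∂_2 factors > 1: none. So H_1 ≅ 0.
H_2: b_2 = 4 − 3 − 0 = 1; torsion from ∂_3 factors > 1: none. So H_2 ≅ Z.

H_0 ≅ Z,  H_1 = 0,  H_2 ≅ Z.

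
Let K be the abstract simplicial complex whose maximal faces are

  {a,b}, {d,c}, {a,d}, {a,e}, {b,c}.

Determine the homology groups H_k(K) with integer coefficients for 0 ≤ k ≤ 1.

We work with the vertex ordering a < b < c < d < e. The simplices of K, each written with vertices in increasing order, are:

  0-simplices (5): a, b, c, d, e
  1-simplices (5): ab, ad, ae, bc, cd

so the chain groups are C_0 ≅ Z^5, C_1 ≅ Z^5.

The boundary map ∂_1: C_1 → C_0 is given by ∂[p,q] = [q] − [p]. For instance
  ∂bc = c − b.
This gives a 5×5 integer matrix of rank 4; reducing to Smith normal form yields diagonal entries (1,1,1,1).

Computing H_k = (kernel of ∂_k) / (image of ∂_{k+1}):

  H_0: rank C_0 − rank ∂_1 = 5 − 4 = 1, and the invariant factors of ∂_1 are all 1, so H_0 ≅ Z.
  H_1: rank ker ∂_1 − rank ∂_2 = (5 − 4) − 0 = 1, and there is no ∂_2, so H_1 ≅ Z.

H_0 = Z,  H_1 = Z.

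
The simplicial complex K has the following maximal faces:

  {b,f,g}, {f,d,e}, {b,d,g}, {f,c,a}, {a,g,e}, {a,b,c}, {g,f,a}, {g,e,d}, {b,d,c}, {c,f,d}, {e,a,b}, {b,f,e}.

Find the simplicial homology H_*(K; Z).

H_0 ≅ Z,  H_1 ≅ Z_2,  H_2 = 0.

K has 7 vertices, 18 edges, 12 triangles.
rank ∂_0 = 0, rank ∂_1 = 6 ⇒ b_0 = 7 − 0 − 6 = 1; all invariant factors of ∂_1 are 1 so no torsion. So H_0 ≅ Z.
rank ∂_1 = 6, rank ∂_2 = 12 ⇒ b_1 = 18 − 6 − 12 = 0; ∂_2 has invariant factor(s) [2] giving torsion. So H_1 ≅ Z_2.
rank ∂_2 = 12, rank ∂_3 = 0 ⇒ b_2 = 12 − 12 − 0 = 0. So H_2 ≅ 0.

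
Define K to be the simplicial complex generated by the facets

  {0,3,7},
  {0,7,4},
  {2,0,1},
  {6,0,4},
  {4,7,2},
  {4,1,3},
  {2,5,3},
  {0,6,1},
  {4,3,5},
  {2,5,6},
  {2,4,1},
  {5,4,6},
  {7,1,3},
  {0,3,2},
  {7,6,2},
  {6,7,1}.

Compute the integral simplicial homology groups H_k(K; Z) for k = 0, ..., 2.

H_0 = Z,  H_1 = Z^2,  H_2 = Z.

K has 8 vertices, 24 edges, 16 triangles.
rank ∂_0 = 0, rank ∂_1 = 7 ⇒ b_0 = 8 − 0 − 7 = 1; all invariant factors of ∂_1 are 1 so no torsion. So H_0 ≅ Z.
rank ∂_1 = 7, rank ∂_2 = 15 ⇒ b_1 = 24 − 7 − 15 = 2; all invariant factors of ∂_2 are 1 so no torsion. So H_1 ≅ Z^2.
rank ∂_2 = 15, rank ∂_3 = 0 ⇒ b_2 = 16 − 15 − 0 = 1. So H_2 ≅ Z.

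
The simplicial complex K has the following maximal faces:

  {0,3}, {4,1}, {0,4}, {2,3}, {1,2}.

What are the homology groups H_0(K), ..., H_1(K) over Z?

Take the total order 0 < 1 < 2 < 3 < 4 on the vertex set. Then K (dimension 1) consists of the simplices:

  0-simplices (5): [0], [1], [2], [3], [4]
  1-simplices (5): [0,3], [0,4], [1,2], [1,4], [2,3]

giving chain groups C_0 ≅ Z^5, C_1 ≅ Z^5.

The boundary map ∂_1: C_1 → C_0 sends each edge [p,q] (with p < q) to q − p. For instance
  ∂[1,2] = [2] − [1].
The resulting 5×5 matrix has rank 4, and its Smith normal form has invariant factors (1,1,1,1).

Computing H_k = (kernel of ∂_k) / (image of ∂_{k+1}):

  H_0: rank C_0 − rank ∂_1 = 5 − 4 = 1, and the invariant factors of ∂_1 are all 1, so H_0 = Z.
  H_1: rank ker ∂_1 − rank ∂_2 = (5 − 4) − 0 = 1, and there is no ∂_2, so H_1 = Z.

H_0 = Z,  H_1 = Z.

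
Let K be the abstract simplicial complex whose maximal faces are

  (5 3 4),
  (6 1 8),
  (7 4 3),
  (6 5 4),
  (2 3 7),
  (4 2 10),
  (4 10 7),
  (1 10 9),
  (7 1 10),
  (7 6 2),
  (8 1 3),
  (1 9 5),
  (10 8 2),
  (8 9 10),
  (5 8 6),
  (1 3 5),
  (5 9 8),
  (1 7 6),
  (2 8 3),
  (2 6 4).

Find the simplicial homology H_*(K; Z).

Take the total order 1 < 2 < 3 < 4 < 5 < 6 < 7 < 8 < 9 < 10 on the vertex set. Then K (dimension 2) consists of the simplices:

  0-simplices (10): [1], [2], [3], [4], [5], [6], [7], [8], [9], [10]
  1-simplices (30): (30 of them)
  2-simplices (20): (20 of them)

Hence C_0 ≅ Z^10, C_1 ≅ Z^30, C_2 ≅ Z^20.

Boundary ∂_1: C_1 → C_0 maps an edge to its endpoints' difference, ∂[p,q] = q − p. For instance
  ∂[2,7] = [7] − [2].
The 10×30 boundary matrix has rank 9 and Smith normal form diag(1,1,1,1,1,1,1,1,1).

The boundary map ∂_2: C_2 → C_1 maps a triangle to the signed sum of its edges. For instance
  ∂[1,6,8] = [6,8] − [1,8] + [1,6],
  ∂[3,4,7] = [4,7] − [3,7] + [3,4].
As a 30×20 matrix over Z this has rank 20, with invariant factors (1,1,1,1,1,1,1,1,1,1,1,1,1,1,1,1,1,1,1,2).

Reading off H_k = ker ∂_k / im ∂_{k+1}:

  H_0: rank C_0 − rank ∂_1 = 10 − 9 = 1, and the invariant factors of ∂_1 are all 1, so H_0 ≅ Z.
  H_1: rank ker ∂_1 − rank ∂_2 = (30 − 9) − 20 = 1, and ∂_2 has invariant factor 2 > 1, so H_1 ≅ Z ⊕ Z_2.
  H_2: rank ker ∂_2 − rank ∂_3 = (20 − 20) − 0 = 0, and there is no ∂_3, so H_2 ≅ 0.

As a check, the Euler characteristic is 10 − 30 + 20 = 0, which agrees with 1 − 1 + 0 = 0.
(K is a triangulation of the Klein bottle.)

H_0 = Z,  H_1 = Z ⊕ Z_2,  H_2 = 0.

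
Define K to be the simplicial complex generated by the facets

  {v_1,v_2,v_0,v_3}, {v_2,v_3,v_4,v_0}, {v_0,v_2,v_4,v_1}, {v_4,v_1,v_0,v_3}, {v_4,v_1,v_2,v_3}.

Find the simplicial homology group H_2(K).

H_2 ≅ 0.

Fix the vertex order v_0 < v_1 < v_2 < v_3 < v_4 and write every simplex with vertices in increasing order. Then dim K = 3 and the simplices of K are:

  0-simplices (5): [v_0], [v_1], [v_2], [v_3], [v_4]
  1-simplices (10): [v_0,v_1], [v_0,v_2], [v_0,v_3], [v_0,v_4], [v_1,v_2], [v_1,v_3], [v_1,v_4], [v_2,v_3], [v_2,v_4], [v_3,v_4]
  2-simplices (10): [v_0,v_1,v_2], [v_0,v_1,v_3], [v_0,v_1,v_4], [v_0,v_2,v_3], [v_0,v_2,v_4], [v_0,v_3,v_4], [v_1,v_2,v_3], [v_1,v_2,v_4], [v_1,v_3,v_4], [v_2,v_3,v_4]
  3-simplices (5): [v_0,v_1,v_2,v_3], [v_0,v_1,v_2,v_4], [v_0,v_1,v_3,v_4], [v_0,v_2,v_3,v_4], [v_1,v_2,v_3,v_4]

Hence C_0 ≅ Z^5, C_1 ≅ Z^10, C_2 ≅ Z^10, C_3 ≅ Z^5.

Boundary ∂_1: C_1 → C_0 maps an edge to its endpoints' difference, ∂[p,q] = q − p. For instance
  ∂[v_0,v_2] = [v_2] − [v_0].
This gives a 5×10 integer matrix of rank 4; reducing to Smith normal form yields diagonal entries (1,1,1,1).

∂_2: C_2 → C_1 sends each 2-simplex [p,q,r] to [q,r] − [p,r] + [p,q]. For instance
  ∂[v_0,v_2,v_4] = [v_2,v_4] − [v_0,v_4] + [v_0,v_2],
  ∂[v_0,v_1,v_2] = [v_1,v_2] − [v_0,v_2] + [v_0,v_1].
The resulting 10×10 matrix has rank 6, and its Smith normal form has invariant factors (1,1,1,1,1,1).

The boundary map ∂_3: C_3 → C_2 sends each 3-simplex σ to the alternating sum Σ_i (−1)^i (σ with its i-th vertex removed). For instance
  ∂[v_0,v_1,v_2,v_4] = [v_1,v_2,v_4] − [v_0,v_2,v_4] + [v_0,v_1,v_4] − [v_0,v_1,v_2],
  ∂[v_0,v_2,v_3,v_4] = [v_2,v_3,v_4] − [v_0,v_3,v_4] + [v_0,v_2,v_4] − [v_0,v_2,v_3].
The resulting 10×5 matrix has rank 4, and its Smith normal form has invariant factors (1,1,1,1).

Now H_k = ker ∂_k / im ∂_{k+1}, so:

  H_2: rank ker ∂_2 − rank ∂_3 = (10 − 6) − 4 = 0, and the invariant factors of ∂_3 are all 1, so H_2 = 0.

(K is a triangulation of the 3-sphere S^3.)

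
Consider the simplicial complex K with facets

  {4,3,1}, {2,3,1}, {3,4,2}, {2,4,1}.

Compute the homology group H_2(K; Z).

H_2 = Z.

We work with the vertex ordering 1 < 2 < 3 < 4. The simplices of K, each written with vertices in increasing order, are:

  0-simplices (4): [1], [2], [3], [4]
  1-simplices (6): [1,2], [1,3], [1,4], [2,3], [2,4], [3,4]
  2-simplices (4): [1,2,3], [1,2,4], [1,3,4], [2,3,4]

Hence C_0 ≅ Z^4, C_1 ≅ Z^6, C_2 ≅ Z^4.

∂_1: C_1 → C_0 is given by ∂[p,q] = [q] − [p]. For instance
  ∂[3,4] = [4] − [3].
This gives a 4×6 integer matrix of rank 3; reducing to Smith normal form yields diagonal entries (1,1,1).

∂_2: C_2 → C_1 maps a triangle to the signed sum of its edges. For instance
  ∂[1,2,4] = [2,4] − [1,4] + [1,2],
  ∂[1,3,4] = [3,4] − [1,4] + [1,3].
As a 6×4 matrix over Z this has rank 3, with invariant factors (1,1,1).

Now H_k = ker ∂_k / im ∂_{k+1}, so:

  H_2: rank ker ∂_2 − rank ∂_3 = (4 − 3) − 0 = 1, and there is no ∂_3, so H_2 ≅ Z.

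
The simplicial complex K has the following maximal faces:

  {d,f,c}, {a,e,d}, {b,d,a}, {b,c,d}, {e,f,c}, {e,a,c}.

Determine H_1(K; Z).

K has 6 vertices, 12 edges, 6 triangles.
rank ∂_1 = 5, rank ∂_2 = 6 ⇒ b_1 = 12 − 5 − 6 = 1; all invariant factors of ∂_2 are 1 so no torsion. So H_1 ≅ Z.

H_1 = Z.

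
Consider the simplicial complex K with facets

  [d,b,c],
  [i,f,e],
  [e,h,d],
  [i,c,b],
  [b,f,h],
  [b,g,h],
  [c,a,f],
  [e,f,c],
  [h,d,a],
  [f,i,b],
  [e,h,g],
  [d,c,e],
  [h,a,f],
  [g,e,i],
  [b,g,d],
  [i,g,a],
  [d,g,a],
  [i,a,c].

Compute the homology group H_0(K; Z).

Fix the vertex order a < b < c < d < e < f < g < h < i and write every simplex with vertices in increasing order. Then dim K = 2 and the simplices of K are:

  0-simplices (9): a, b, c, d, e, f, g, h, i
  1-simplices (27): ac, ad, af, ag, ah, ai, bc, bd, bf, bg, bh, bi, cd, ce, cf, ci, de, dg, dh, ef, eg, eh, ei, fh, fi, gh, gi
  2-simplices (18): acf, aci, adg, adh, afh, agi, bcd, bci, bdg, bfh, bfi, bgh, cde, cef, deh, efi, egh, egi

Hence C_0 ≅ Z^9, C_1 ≅ Z^27, C_2 ≅ Z^18.

The boundary map ∂_1: C_1 → C_0 is given by ∂[p,q] = [q] − [p].
As a 9×27 matrix over Z this has rank 8, with invariant factors (1,1,1,1,1,1,1,1).

∂_2: C_2 → C_1 maps a triangle to the signed sum of its edges. For instance
  ∂agi = gi − ai + ag,
  ∂adh = dh − ah + ad.
As a 27×18 matrix over Z this has rank 18, with invariant factors (1,1,1,1,1,1,1,1,1,1,1,1,1,1,1,1,1,2).

Computing H_k = (kernel of ∂_k) / (image of ∂_{k+1}):

  H_0: rank C_0 − rank ∂_1 = 9 − 8 = 1, and the invariant factors of ∂_1 are all 1, so H_0 = Z.

H_0 ≅ Z.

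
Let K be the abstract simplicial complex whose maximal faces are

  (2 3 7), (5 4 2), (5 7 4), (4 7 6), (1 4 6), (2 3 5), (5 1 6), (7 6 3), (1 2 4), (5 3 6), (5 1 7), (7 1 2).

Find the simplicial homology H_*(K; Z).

Order the vertices as 1 < 2 < 3 < 4 < 5 < 6 < 7. Listing each simplex with vertices in this order, K has dimension 2 with simplices:

  0-simplices (7): [1], [2], [3], [4], [5], [6], [7]
  1-simplices (18): [1,2], [1,4], [1,5], [1,6], [1,7], [2,3], [2,4], [2,5], [2,7], [3,5], [3,6], [3,7], [4,5], [4,6], [4,7], [5,6], [5,7], [6,7]
  2-simplices (12): [1,2,4], [1,2,7], [1,4,6], [1,5,6], [1,5,7], [2,3,5], [2,3,7], [2,4,5], [3,5,6], [3,6,7], [4,5,7], [4,6,7]

so the chain groups are C_0 ≅ Z^7, C_1 ≅ Z^18, C_2 ≅ Z^12.

The boundary map ∂_1: C_1 → C_0 sends each edge [p,q] (with p < q) to q − p. For instance
  ∂[4,7] = [7] − [4].
The 7×18 boundary matrix has rank 6 and Smith normal form diag(1,1,1,1,1,1).

∂_2: C_2 → C_1 sends each 2-simplex [p,q,r] to [q,r] − [p,r] + [p,q]. For instance
  ∂[3,6,7] = [6,7] − [3,7] + [3,6],
  ∂[2,3,7] = [3,7] − [2,7] + [2,3].
As a 18×12 matrix over Z this has rank 12, with invariant factors (1,1,1,1,1,1,1,1,1,1,1,2).

Computing H_k = (kernel of ∂_k) / (image of ∂_{k+1}):

  H_0: rank C_0 − rank ∂_1 = 7 − 6 = 1, and the invariant factors of ∂_1 are all 1, so H_0 = Z.
  H_1: rank ker ∂_1 − rank ∂_2 = (18 − 6) − 12 = 0, and ∂_2 has invariant factor 2 > 1, so H_1 = Z/2Z.
  H_2: rank ker ∂_2 − rank ∂_3 = (12 − 12) − 0 = 0, and there is no ∂_3, so H_2 = 0.

H_0 ≅ Z,  H_1 ≅ Z/2Z,  H_2 = 0.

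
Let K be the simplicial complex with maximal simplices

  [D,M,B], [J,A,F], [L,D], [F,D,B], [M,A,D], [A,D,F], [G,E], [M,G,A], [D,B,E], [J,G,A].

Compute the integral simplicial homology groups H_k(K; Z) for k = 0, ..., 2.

H_0 ≅ Z,  H_1 ≅ Z,  H_2 = 0.

Fix the vertex order A < B < D < E < F < G < J < L < M and write every simplex with vertices in increasing order. Then dim K = 2 and the simplices of K are:

  0-simplices (9): A, B, D, E, F, G, J, L, M
  1-simplices (17): AD, AF, AG, AJ, AM, BD, BE, BF, BM, DE, DF, DL, DM, EG, FJ, GJ, GM
  2-simplices (8): ADF, ADM, AFJ, AGJ, AGM, BDE, BDF, BDM

giving chain groups C_0 ≅ Z^9, C_1 ≅ Z^17, C_2 ≅ Z^8.

∂_1: C_1 → C_0 sends each edge [p,q] (with p < q) to q − p. For instance
  ∂DE = E − D.
This gives a 9×17 integer matrix of rank 8; reducing to Smith normal form yields diagonal entries (1,1,1,1,1,1,1,1).

∂_2: C_2 → C_1 maps a triangle to the signed sum of its edges. For instance
  ∂AFJ = FJ − AJ + AF,
  ∂BDE = DE − BE + BD.
The 17×8 boundary matrix has rank 8 and Smith normal form diag(1,1,1,1,1,1,1,1).

Reading off H_k = ker ∂_k / im ∂_{k+1}:

  H_0: rank C_0 − rank ∂_1 = 9 − 8 = 1, and the invariant factors of ∂_1 are all 1, so H_0 ≅ Z.
  H_1: rank ker ∂_1 − rank ∂_2 = (17 − 8) − 8 = 1, and the invariant factors of ∂_2 are all 1, so H_1 ≅ Z.
  H_2: rank ker ∂_2 − rank ∂_3 = (8 − 8) − 0 = 0, and there is no ∂_3, so H_2 ≅ 0.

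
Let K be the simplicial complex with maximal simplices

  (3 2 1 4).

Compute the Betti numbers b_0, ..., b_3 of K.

Take the total order 1 < 2 < 3 < 4 on the vertex set. Then K (dimension 3) consists of the simplices:

  0-simplices (4): [1], [2], [3], [4]
  1-simplices (6): [1,2], [1,3], [1,4], [2,3], [2,4], [3,4]
  2-simplices (4): [1,2,3], [1,2,4], [1,3,4], [2,3,4]
  3-simplices (1): [1,2,3,4]

giving chain groups C_0 ≅ Z^4, C_1 ≅ Z^6, C_2 ≅ Z^4, C_3 ≅ Z^1.

The boundary map ∂_1: C_1 → C_0 maps an edge to its endpoints' difference, ∂[p,q] = q − p.
As a 4×6 matrix over Z this has rank 3, with invariant factors (1,1,1).

∂_2: C_2 → C_1 acts by ∂[p,q,r] = [q,r] − [p,r] + [p,q]. For instance
  ∂[1,2,4] = [2,4] − [1,4] + [1,2],
  ∂[1,2,3] = [2,3] − [1,3] + [1,2].
The resulting 6×4 matrix has rank 3, and its Smith normal form has invariant factors (1,1,1).

Boundary ∂_3: C_3 → C_2 sends each 3-simplex σ to the alternating sum Σ_i (−1)^i (σ with its i-th vertex removed). For instance
  ∂[1,2,3,4] = [2,3,4] − [1,3,4] + [1,2,4] − [1,2,3].
This gives a 4×1 integer matrix of rank 1; reducing to Smith normal form yields diagonal entries (1).

Reading off H_k = ker ∂_k / im ∂_{k+1}:

  H_0: rank C_0 − rank ∂_1 = 4 − 3 = 1, and the invariant factors of ∂_1 are all 1, so H_0 = Z.
  H_1: rank ker ∂_1 − rank ∂_2 = (6 − 3) − 3 = 0, and the invariant factors of ∂_2 are all 1, so H_1 = 0.
  H_2: rank ker ∂_2 − rank ∂_3 = (4 − 3) − 1 = 0, and the invariant factors of ∂_3 are all 1, so H_2 = 0.
  H_3: rank ker ∂_3 − rank ∂_4 = (1 − 1) − 0 = 0, and there is no ∂_4, so H_3 = 0.

Hence the Betti numbers are b_0 = 1, b_1 = 0, b_2 = 0, b_3 = 0.

b_0 = 1, b_1 = 0, b_2 = 0, b_3 = 0.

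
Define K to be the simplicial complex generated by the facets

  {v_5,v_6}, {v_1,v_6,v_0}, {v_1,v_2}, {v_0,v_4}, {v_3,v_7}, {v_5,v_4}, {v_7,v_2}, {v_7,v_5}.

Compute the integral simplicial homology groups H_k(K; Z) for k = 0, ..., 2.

H_0 ≅ Z,  H_1 ≅ Z^2,  H_2 = 0.

Fix the vertex order v_0 < v_1 < v_2 < v_3 < v_4 < v_5 < v_6 < v_7 and write every simplex with vertices in increasing order. Then dim K = 2 and the simplices of K are:

  0-simplices (8): [v_0], [v_1], [v_2], [v_3], [v_4], [v_5], [v_6], [v_7]
  1-simplices (10): [v_0,v_1], [v_0,v_4], [v_0,v_6], [v_1,v_2], [v_1,v_6], [v_2,v_7], [v_3,v_7], [v_4,v_5], [v_5,v_6], [v_5,v_7]
  2-simplices (1): [v_0,v_1,v_6]

giving chain groups C_0 ≅ Z^8, C_1 ≅ Z^10, C_2 ≅ Z^1.

The boundary map ∂_1: C_1 → C_0 sends each edge [p,q] (with p < q) to q − p.
As a 8×10 matrix over Z this has rank 7, with invariant factors (1,1,1,1,1,1,1).

Boundary ∂_2: C_2 → C_1 maps a triangle to the signed sum of its edges. For instance
  ∂[v_0,v_1,v_6] = [v_1,v_6] − [v_0,v_6] + [v_0,v_1].
As a 10×1 matrix over Z this has rank 1, with invariant factors (1).

Computing H_k = (kernel of ∂_k) / (image of ∂_{k+1}):

  H_0: rank C_0 − rank ∂_1 = 8 − 7 = 1, and the invariant factors of ∂_1 are all 1, so H_0 = Z.
  H_1: rank ker ∂_1 − rank ∂_2 = (10 − 7) − 1 = 2, and the invariant factors of ∂_2 are all 1, so H_1 = Z^2.
  H_2: rank ker ∂_2 − rank ∂_3 = (1 − 1) − 0 = 0, and there is no ∂_3, so H_2 = 0.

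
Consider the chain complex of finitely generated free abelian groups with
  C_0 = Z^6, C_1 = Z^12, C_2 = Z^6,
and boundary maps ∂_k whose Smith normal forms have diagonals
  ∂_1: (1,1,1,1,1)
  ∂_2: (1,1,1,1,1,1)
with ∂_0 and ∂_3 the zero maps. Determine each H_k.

H_0: b_0 = 6 − 0 − 5 = 1; torsion from ∂_1 factors > 1: none. So H_0 = Z.
H_1: b_1 = 12 − 5 − 6 = 1; torsion from ∂_2 factors > 1: none. So H_1 = Z.
H_2: b_2 = 6 − 6 − 0 = 0; torsion from ∂_3 factors > 1: none. So H_2 = 0.

H_0 = Z,  H_1 = Z,  H_2 = 0.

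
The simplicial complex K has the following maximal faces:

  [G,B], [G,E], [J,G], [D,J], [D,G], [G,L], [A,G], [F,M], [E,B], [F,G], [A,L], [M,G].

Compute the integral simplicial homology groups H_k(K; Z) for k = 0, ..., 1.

Order the vertices as A < B < D < E < F < G < J < L < M. Listing each simplex with vertices in this order, K has dimension 1 with simplices:

  0-simplices (9): A, B, D, E, F, G, J, L, M
  1-simplices (12): AG, AL, BE, BG, DG, DJ, EG, FG, FM, GJ, GL, GM

so the chain groups are C_0 ≅ Z^9, C_1 ≅ Z^12.

The boundary map ∂_1: C_1 → C_0 sends each edge [p,q] (with p < q) to q − p.
The 9×12 boundary matrix has rank 8 and Smith normal form diag(1,1,1,1,1,1,1,1).

Computing H_k = (kernel of ∂_k) / (image of ∂_{k+1}):

  H_0: rank C_0 − rank ∂_1 = 9 − 8 = 1, and the invariant factors of ∂_1 are all 1, so H_0 = Z.
  H_1: rank ker ∂_1 − rank ∂_2 = (12 − 8) − 0 = 4, and there is no ∂_2, so H_1 = Z^4.

H_0 = Z,  H_1 = Z^4.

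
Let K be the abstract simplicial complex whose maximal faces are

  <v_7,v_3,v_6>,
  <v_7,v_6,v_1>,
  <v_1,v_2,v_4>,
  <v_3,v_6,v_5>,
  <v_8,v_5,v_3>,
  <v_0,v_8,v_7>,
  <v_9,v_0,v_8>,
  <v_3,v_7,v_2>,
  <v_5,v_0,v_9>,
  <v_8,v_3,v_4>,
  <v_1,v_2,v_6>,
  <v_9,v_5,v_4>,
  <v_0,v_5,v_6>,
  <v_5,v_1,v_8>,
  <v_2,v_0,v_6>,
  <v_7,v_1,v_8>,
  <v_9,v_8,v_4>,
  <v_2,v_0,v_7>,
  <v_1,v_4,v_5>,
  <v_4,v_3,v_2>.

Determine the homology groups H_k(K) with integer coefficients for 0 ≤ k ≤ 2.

We work with the vertex ordering v_0 < v_1 < v_2 < v_3 < v_4 < v_5 < v_6 < v_7 < v_8 < v_9. The simplices of K, each written with vertices in increasing order, are:

  0-simplices (10): [v_0], [v_1], [v_2], [v_3], [v_4], [v_5], [v_6], [v_7], [v_8], [v_9]
  1-simplices (30): (30 of them)
  2-simplices (20): (20 of them)

so the chain groups are C_0 ≅ Z^10, C_1 ≅ Z^30, C_2 ≅ Z^20.

∂_1: C_1 → C_0 sends each edge [p,q] (with p < q) to q − p.
This gives a 10×30 integer matrix of rank 9; reducing to Smith normal form yields diagonal entries (1,1,1,1,1,1,1,1,1).

Boundary ∂_2: C_2 → C_1 sends each 2-simplex [p,q,r] to [q,r] − [p,r] + [p,q]. For instance
  ∂[v_3,v_4,v_8] = [v_4,v_8] − [v_3,v_8] + [v_3,v_4],
  ∂[v_1,v_4,v_5] = [v_4,v_5] − [v_1,v_5] + [v_1,v_4].
The resulting 30×20 matrix has rank 20, and its Smith normal form has invariant factors (1,1,1,1,1,1,1,1,1,1,1,1,1,1,1,1,1,1,1,2).

Reading off H_k = ker ∂_k / im ∂_{k+1}:

  H_0: rank C_0 − rank ∂_1 = 10 − 9 = 1, and the invariant factors of ∂_1 are all 1, so H_0 = Z.
  H_1: rank ker ∂_1 − rank ∂_2 = (30 − 9) − 20 = 1, and ∂_2 has invariant factor 2 > 1, so H_1 = Z × Z/2.
  H_2: rank ker ∂_2 − rank ∂_3 = (20 − 20) − 0 = 0, and there is no ∂_3, so H_2 = 0.

(K is a triangulation of the Klein bottle.)

H_0 = Z,  H_1 = Z × Z/2,  H_2 = 0.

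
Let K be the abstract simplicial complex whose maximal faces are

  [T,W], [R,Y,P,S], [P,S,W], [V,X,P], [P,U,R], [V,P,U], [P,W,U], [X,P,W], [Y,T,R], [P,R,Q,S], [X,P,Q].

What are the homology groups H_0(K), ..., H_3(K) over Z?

H_0 = Z,  H_1 = Z,  H_2 = 0,  H_3 = 0.

We work with the vertex ordering P < Q < R < S < T < U < V < W < X < Y. The simplices of K, each written with vertices in increasing order, are:

  0-simplices (10): P, Q, R, S, T, U, V, W, X, Y
  1-simplices (23): PQ, PR, PS, PU, PV, PW, PX, PY, QR, QS, QX, RS, RT, RU, RY, SW, SY, TW, TY, UV, UW, VX, WX
  2-simplices (15): PQR, PQS, PQX, PRS, PRU, PRY, PSW, PSY, PUV, PUW, PVX, PWX, QRS, RSY, RTY
  3-simplices (2): PQRS, PRSY

so the chain groups are C_0 ≅ Z^10, C_1 ≅ Z^23, C_2 ≅ Z^15, C_3 ≅ Z^2.

∂_1: C_1 → C_0 sends each edge [p,q] (with p < q) to q − p.
As a 10×23 matrix over Z this has rank 9, with invariant factors (1,1,1,1,1,1,1,1,1).

∂_2: C_2 → C_1 acts by ∂[p,q,r] = [q,r] − [p,r] + [p,q]. For instance
  ∂QRS = RS − QS + QR,
  ∂RTY = TY − RY + RT.
This gives a 23×15 integer matrix of rank 13; reducing to Smith normal form yields diagonal entries (1,1,1,1,1,1,1,1,1,1,1,1,1).

Boundary ∂_3: C_3 → C_2 sends each 3-simplex σ to the alternating sum Σ_i (−1)^i (σ with its i-th vertex removed). For instance
  ∂PRSY = RSY − PSY + PRY − PRS,
  ∂PQRS = QRS − PRS + PQS − PQR.
The resulting 15×2 matrix has rank 2, and its Smith normal form has invariant factors (1,1).

Now H_k = ker ∂_k / im ∂_{k+1}, so:

  H_0: rank C_0 − rank ∂_1 = 10 − 9 = 1, and the invariant factors of ∂_1 are all 1, so H_0 = Z.
  H_1: rank ker ∂_1 − rank ∂_2 = (23 − 9) − 13 = 1, and the invariant factors of ∂_2 are all 1, so H_1 = Z.
  H_2: rank ker ∂_2 − rank ∂_3 = (15 − 13) − 2 = 0, and the invariant factors of ∂_3 are all 1, so H_2 = 0.
  H_3: rank ker ∂_3 − rank ∂_4 = (2 − 2) − 0 = 0, and there is no ∂_4, so H_3 = 0.

As a check, the Euler characteristic is 10 − 23 + 15 − 2 = 0, which agrees with 1 − 1 + 0 − 0 = 0.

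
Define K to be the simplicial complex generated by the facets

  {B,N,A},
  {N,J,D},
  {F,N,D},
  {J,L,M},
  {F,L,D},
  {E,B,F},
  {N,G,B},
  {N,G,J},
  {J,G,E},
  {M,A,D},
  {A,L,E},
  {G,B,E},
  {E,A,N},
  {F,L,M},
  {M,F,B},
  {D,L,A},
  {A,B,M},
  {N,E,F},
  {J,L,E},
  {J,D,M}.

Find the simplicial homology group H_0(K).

K has 10 vertices, 30 edges, 20 triangles.
rank ∂_0 = 0, rank ∂_1 = 9 ⇒ b_0 = 10 − 0 − 9 = 1; all invariant factors of ∂_1 are 1 so no torsion. So H_0 ≅ Z.

H_0 ≅ Z.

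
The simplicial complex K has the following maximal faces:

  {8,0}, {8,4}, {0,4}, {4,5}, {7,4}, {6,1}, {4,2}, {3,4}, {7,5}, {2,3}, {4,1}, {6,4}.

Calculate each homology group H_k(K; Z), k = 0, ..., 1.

Order the vertices as 0 < 1 < 2 < 3 < 4 < 5 < 6 < 7 < 8. Listing each simplex with vertices in this order, K has dimension 1 with simplices:

  0-simplices (9): [0], [1], [2], [3], [4], [5], [6], [7], [8]
  1-simplices (12): [0,4], [0,8], [1,4], [1,6], [2,3], [2,4], [3,4], [4,5], [4,6], [4,7], [4,8], [5,7]

giving chain groups C_0 ≅ Z^9, C_1 ≅ Z^12.

Boundary ∂_1: C_1 → C_0 maps an edge to its endpoints' difference, ∂[p,q] = q − p. For instance
  ∂[4,6] = [6] − [4].
The resulting 9×12 matrix has rank 8, and its Smith normal form has invariant factors (1,1,1,1,1,1,1,1).

Now H_k = ker ∂_k / im ∂_{k+1}, so:

  H_0: rank C_0 − rank ∂_1 = 9 − 8 = 1, and the invariant factors of ∂_1 are all 1, so H_0 = Z.
  H_1: rank ker ∂_1 − rank ∂_2 = (12 − 8) − 0 = 4, and there is no ∂_2, so H_1 = Z^4.

(K is a triangulation of a wedge of 4 circles.)

H_0 = Z,  H_1 = Z^4.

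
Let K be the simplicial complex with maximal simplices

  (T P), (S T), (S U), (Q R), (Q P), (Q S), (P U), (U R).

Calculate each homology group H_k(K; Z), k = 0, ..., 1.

H_0 ≅ Z,  H_1 ≅ Z^3.

Order the vertices as P < Q < R < S < T < U. Listing each simplex with vertices in this order, K has dimension 1 with simplices:

  0-simplices (6): P, Q, R, S, T, U
  1-simplices (8): PQ, PT, PU, QR, QS, RU, ST, SU

so the chain groups are C_0 ≅ Z^6, C_1 ≅ Z^8.

The boundary map ∂_1: C_1 → C_0 sends each edge [p,q] (with p < q) to q − p. For instance
  ∂PQ = Q − P.
The resulting 6×8 matrix has rank 5, and its Smith normal form has invariant factors (1,1,1,1,1).

Now H_k = ker ∂_k / im ∂_{k+1}, so:

  H_0: rank C_0 − rank ∂_1 = 6 − 5 = 1, and the invariant factors of ∂_1 are all 1, so H_0 ≅ Z.
  H_1: rank ker ∂_1 − rank ∂_2 = (8 − 5) − 0 = 3, and there is no ∂_2, so H_1 ≅ Z^3.

As a check, the Euler characteristic is 6 − 8 = -2, which agrees with 1 − 3 = -2.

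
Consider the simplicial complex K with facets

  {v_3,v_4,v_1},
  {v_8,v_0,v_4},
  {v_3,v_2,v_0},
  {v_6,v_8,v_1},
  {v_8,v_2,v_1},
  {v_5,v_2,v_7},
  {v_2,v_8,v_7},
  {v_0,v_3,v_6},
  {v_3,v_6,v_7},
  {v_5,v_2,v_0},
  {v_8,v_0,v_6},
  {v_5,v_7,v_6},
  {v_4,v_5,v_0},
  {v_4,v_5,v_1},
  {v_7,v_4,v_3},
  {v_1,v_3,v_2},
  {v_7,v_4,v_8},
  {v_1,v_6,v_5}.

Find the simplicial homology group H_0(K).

Fix the vertex order v_0 < v_1 < v_2 < v_3 < v_4 < v_5 < v_6 < v_7 < v_8 and write every simplex with vertices in increasing order. Then dim K = 2 and the simplices of K are:

  0-simplices (9): [v_0], [v_1], [v_2], [v_3], [v_4], [v_5], [v_6], [v_7], [v_8]
  1-simplices (27): (27 of them)
  2-simplices (18): (18 of them)

Hence C_0 ≅ Z^9, C_1 ≅ Z^27, C_2 ≅ Z^18.

Boundary ∂_1: C_1 → C_0 sends each edge [p,q] (with p < q) to q − p. For instance
  ∂[v_2,v_3] = [v_3] − [v_2].
As a 9×27 matrix over Z this has rank 8, with invariant factors (1,1,1,1,1,1,1,1).

Boundary ∂_2: C_2 → C_1 maps a triangle to the signed sum of its edges. For instance
  ∂[v_0,v_6,v_8] = [v_6,v_8] − [v_0,v_8] + [v_0,v_6],
  ∂[v_0,v_4,v_8] = [v_4,v_8] − [v_0,v_8] + [v_0,v_4].
This gives a 27×18 integer matrix of rank 17; reducing to Smith normal form yields diagonal entries (1,1,1,1,1,1,1,1,1,1,1,1,1,1,1,1,1).

Now H_k = ker ∂_k / im ∂_{k+1}, so:

  H_0: rank C_0 − rank ∂_1 = 9 − 8 = 1, and the invariant factors of ∂_1 are all 1, so H_0 = Z.

(K is a triangulation of the torus T^2.)

H_0 ≅ Z.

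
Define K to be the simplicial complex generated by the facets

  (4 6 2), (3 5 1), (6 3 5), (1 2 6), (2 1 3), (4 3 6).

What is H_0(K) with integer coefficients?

H_0 = Z.

Fix the vertex order 1 < 2 < 3 < 4 < 5 < 6 and write every simplex with vertices in increasing order. Then dim K = 2 and the simplices of K are:

  0-simplices (6): [1], [2], [3], [4], [5], [6]
  1-simplices (12): [1,2], [1,3], [1,5], [1,6], [2,3], [2,4], [2,6], [3,4], [3,5], [3,6], [4,6], [5,6]
  2-simplices (6): [1,2,3], [1,2,6], [1,3,5], [2,4,6], [3,4,6], [3,5,6]

Hence C_0 ≅ Z^6, C_1 ≅ Z^12, C_2 ≅ Z^6.

∂_1: C_1 → C_0 maps an edge to its endpoints' difference, ∂[p,q] = q − p. For instance
  ∂[3,5] = [5] − [3].
The 6×12 boundary matrix has rank 5 and Smith normal form diag(1,1,1,1,1).

The boundary map ∂_2: C_2 → C_1 maps a triangle to the signed sum of its edges. For instance
  ∂[2,4,6] = [4,6] − [2,6] + [2,4],
  ∂[1,2,6] = [2,6] − [1,6] + [1,2].
The resulting 12×6 matrix has rank 6, and its Smith normal form has invariant factors (1,1,1,1,1,1).

Now H_k = ker ∂_k / im ∂_{k+1}, so:

  H_0: rank C_0 − rank ∂_1 = 6 − 5 = 1, and the invariant factors of ∂_1 are all 1, so H_0 = Z.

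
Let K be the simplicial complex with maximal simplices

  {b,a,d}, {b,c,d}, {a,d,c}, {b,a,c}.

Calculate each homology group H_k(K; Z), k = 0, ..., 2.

H_0 ≅ Z,  H_1 = 0,  H_2 ≅ Z.

Take the total order a < b < c < d on the vertex set. Then K (dimension 2) consists of the simplices:

  0-simplices (4): a, b, c, d
  1-simplices (6): ab, ac, ad, bc, bd, cd
  2-simplices (4): abc, abd, acd, bcd

so the chain groups are C_0 ≅ Z^4, C_1 ≅ Z^6, C_2 ≅ Z^4.

∂_1: C_1 → C_0 maps an edge to its endpoints' difference, ∂[p,q] = q − p. For instance
  ∂ac = c − a.
The resulting 4×6 matrix has rank 3, and its Smith normal form has invariant factors (1,1,1).

Boundary ∂_2: C_2 → C_1 sends each 2-simplex [p,q,r] to [q,r] − [p,r] + [p,q]. For instance
  ∂abc = bc − ac + ab,
  ∂acd = cd − ad + ac.
The 6×4 boundary matrix has rank 3 and Smith normal form diag(1,1,1).

From H_k ≅ ker(∂_k) / im(∂_{k+1}) we obtain:

  H_0: rank C_0 − rank ∂_1 = 4 − 3 = 1, and the invariant factors of ∂_1 are all 1, so H_0 ≅ Z.
  H_1: rank ker ∂_1 − rank ∂_2 = (6 − 3) − 3 = 0, and the invariant factors of ∂_2 are all 1, so H_1 ≅ 0.
  H_2: rank ker ∂_2 − rank ∂_3 = (4 − 3) − 0 = 1, and there is no ∂_3, so H_2 ≅ Z.

As a check, the Euler characteristic is 4 − 6 + 4 = 2, which agrees with 1 − 0 + 1 = 2.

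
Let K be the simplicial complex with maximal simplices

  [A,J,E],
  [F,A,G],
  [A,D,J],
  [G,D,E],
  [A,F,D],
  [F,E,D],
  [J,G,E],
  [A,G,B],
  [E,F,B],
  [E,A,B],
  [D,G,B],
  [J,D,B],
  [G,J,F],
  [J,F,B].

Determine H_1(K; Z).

We work with the vertex ordering A < B < D < E < F < G < J. The simplices of K, each written with vertices in increasing order, are:

  0-simplices (7): A, B, D, E, F, G, J
  1-simplices (21): AB, AD, AE, AF, AG, AJ, BD, BE, BF, BG, BJ, DE, DF, DG, DJ, EF, EG, EJ, FG, FJ, GJ
  2-simplices (14): ABE, ABG, ADF, ADJ, AEJ, AFG, BDG, BDJ, BEF, BFJ, DEF, DEG, EGJ, FGJ

giving chain groups C_0 ≅ Z^7, C_1 ≅ Z^21, C_2 ≅ Z^14.

Boundary ∂_1: C_1 → C_0 maps an edge to its endpoints' difference, ∂[p,q] = q − p. For instance
  ∂EF = F − E.
The resulting 7×21 matrix has rank 6, and its Smith normal form has invariant factors (1,1,1,1,1,1).

The boundary map ∂_2: C_2 → C_1 sends each 2-simplex [p,q,r] to [q,r] − [p,r] + [p,q]. For instance
  ∂ABE = BE − AE + AB,
  ∂BDJ = DJ − BJ + BD.
This gives a 21×14 integer matrix of rank 13; reducing to Smith normal form yields diagonal entries (1,1,1,1,1,1,1,1,1,1,1,1,1).

Computing H_k = (kernel of ∂_k) / (image of ∂_{k+1}):

  H_1: rank ker ∂_1 − rank ∂_2 = (21 − 6) − 13 = 2, and the invariant factors of ∂_2 are all 1, so H_1 ≅ Z^2.

H_1 = Z^2.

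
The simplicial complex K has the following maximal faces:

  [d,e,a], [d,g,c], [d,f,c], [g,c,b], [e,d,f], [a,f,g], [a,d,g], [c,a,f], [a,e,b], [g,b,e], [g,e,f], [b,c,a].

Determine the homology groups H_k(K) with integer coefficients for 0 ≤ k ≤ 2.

Take the total order a < b < c < d < e < f < g on the vertex set. Then K (dimension 2) consists of the simplices:

  0-simplices (7): a, b, c, d, e, f, g
  1-simplices (18): ab, ac, ad, ae, af, ag, bc, be, bg, cd, cf, cg, de, df, dg, ef, eg, fg
  2-simplices (12): abc, abe, acf, ade, adg, afg, bcg, beg, cdf, cdg, def, efg

giving chain groups C_0 ≅ Z^7, C_1 ≅ Z^18, C_2 ≅ Z^12.

Boundary ∂_1: C_1 → C_0 sends each edge [p,q] (with p < q) to q − p. For instance
  ∂ad = d − a.
The resulting 7×18 matrix has rank 6, and its Smith normal form has invariant factors (1,1,1,1,1,1).

The boundary map ∂_2: C_2 → C_1 acts by ∂[p,q,r] = [q,r] − [p,r] + [p,q]. For instance
  ∂abe = be − ae + ab,
  ∂cdf = df − cf + cd.
The 18×12 boundary matrix has rank 12 and Smith normal form diag(1,1,1,1,1,1,1,1,1,1,1,2).

Reading off H_k = ker ∂_k / im ∂_{k+1}:

  H_0: rank C_0 − rank ∂_1 = 7 − 6 = 1, and the invariant factors of ∂_1 are all 1, so H_0 = Z.
  H_1: rank ker ∂_1 − rank ∂_2 = (18 − 6) − 12 = 0, and ∂_2 has invariant factor 2 > 1, so H_1 = Z/2.
  H_2: rank ker ∂_2 − rank ∂_3 = (12 − 12) − 0 = 0, and there is no ∂_3, so H_2 = 0.

H_0 ≅ Z,  H_1 ≅ Z/2,  H_2 = 0.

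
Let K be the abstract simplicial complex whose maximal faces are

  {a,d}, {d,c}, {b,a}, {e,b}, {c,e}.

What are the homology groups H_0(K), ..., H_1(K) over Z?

H_0 ≅ Z,  H_1 ≅ Z.

Order the vertices as a < b < c < d < e. Listing each simplex with vertices in this order, K has dimension 1 with simplices:

  0-simplices (5): a, b, c, d, e
  1-simplices (5): ab, ad, be, cd, ce

Hence C_0 ≅ Z^5, C_1 ≅ Z^5.

∂_1: C_1 → C_0 sends each edge [p,q] (with p < q) to q − p.
As a 5×5 matrix over Z this has rank 4, with invariant factors (1,1,1,1).

From H_k ≅ ker(∂_k) / im(∂_{k+1}) we obtain:

  H_0: rank C_0 − rank ∂_1 = 5 − 4 = 1, and the invariant factors of ∂_1 are all 1, so H_0 ≅ Z.
  H_1: rank ker ∂_1 − rank ∂_2 = (5 − 4) − 0 = 1, and there is no ∂_2, so H_1 ≅ Z.

As a check, the Euler characteristic is 5 − 5 = 0, which agrees with 1 − 1 = 0.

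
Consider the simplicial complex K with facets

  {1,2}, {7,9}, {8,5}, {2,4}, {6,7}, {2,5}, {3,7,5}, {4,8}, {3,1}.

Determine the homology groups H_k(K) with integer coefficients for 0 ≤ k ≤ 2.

H_0 ≅ Z,  H_1 ≅ Z^2,  H_2 = 0.

Fix the vertex order 1 < 2 < 3 < 4 < 5 < 6 < 7 < 8 < 9 and write every simplex with vertices in increasing order. Then dim K = 2 and the simplices of K are:

  0-simplices (9): [1], [2], [3], [4], [5], [6], [7], [8], [9]
  1-simplices (11): [1,2], [1,3], [2,4], [2,5], [3,5], [3,7], [4,8], [5,7], [5,8], [6,7], [7,9]
  2-simplices (1): [3,5,7]

so the chain groups are C_0 ≅ Z^9, C_1 ≅ Z^11, C_2 ≅ Z^1.

The boundary map ∂_1: C_1 → C_0 is given by ∂[p,q] = [q] − [p]. For instance
  ∂[4,8] = [8] − [4].
The 9×11 boundary matrix has rank 8 and Smith normal form diag(1,1,1,1,1,1,1,1).

∂_2: C_2 → C_1 sends each 2-simplex [p,q,r] to [q,r] − [p,r] + [p,q]. For instance
  ∂[3,5,7] = [5,7] − [3,7] + [3,5].
The resulting 11×1 matrix has rank 1, and its Smith normal form has invariant factors (1).

Now H_k = ker ∂_k / im ∂_{k+1}, so:

  H_0: rank C_0 − rank ∂_1 = 9 − 8 = 1, and the invariant factors of ∂_1 are all 1, so H_0 ≅ Z.
  H_1: rank ker ∂_1 − rank ∂_2 = (11 − 8) − 1 = 2, and the invariant factors of ∂_2 are all 1, so H_1 ≅ Z^2.
  H_2: rank ker ∂_2 − rank ∂_3 = (1 − 1) − 0 = 0, and there is no ∂_3, so H_2 ≅ 0.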